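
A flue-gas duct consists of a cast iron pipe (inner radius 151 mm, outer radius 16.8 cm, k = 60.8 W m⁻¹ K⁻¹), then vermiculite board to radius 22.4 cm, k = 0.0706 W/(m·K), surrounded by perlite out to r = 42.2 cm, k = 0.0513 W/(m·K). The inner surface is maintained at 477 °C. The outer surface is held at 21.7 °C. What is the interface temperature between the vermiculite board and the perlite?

Resistance network (inner→outer):
  R'_cast iron = ln(0.168/0.151)/(2πk) = 0.1067/(2π·60.8) = 2.793×10^-4 m·K/W
  R'_vermiculite board = ln(0.224/0.168)/(2πk) = 0.2877/(2π·0.0706) = 0.6485 m·K/W
  R'_perlite = ln(0.422/0.224)/(2πk) = 0.6334/(2π·0.0513) = 1.965 m·K/W
ΣR = 2.793×10^-4 + 0.6485 + 1.965 = 2.614 m·K/W
Q' = ΔT/ΣR = (477 °C − 21.7 °C)/2.614 = 174.2 W/m
From the inner boundary to the vermiculite board/perlite interface, ΣR_partial = 0.6488 m·K/W.
T_interface = T_in − Q'·ΣR_partial = 477 °C − (174.2)(0.6488) = 364 °C

T = 364 °C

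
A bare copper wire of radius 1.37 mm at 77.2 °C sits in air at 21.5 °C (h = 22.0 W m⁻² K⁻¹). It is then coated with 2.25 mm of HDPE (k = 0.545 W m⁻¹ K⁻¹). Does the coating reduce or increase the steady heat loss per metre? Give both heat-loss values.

increases: 10.5 → 24.4 W/m

Critical radius for a cylinder: r_cr = k/h = 0.0248 m = 2.48 cm.
Outer radius after coating: r₂ = 0.00137 + 0.00225 = 0.00362 m.
Since r₁ < r_cr and r₂ ≤ r_cr, the coating moves toward the maximum at r_cr — heat loss rises.
Bare: R = 1/(2πr₁h) = 5.281 m·K/W; Q = 55.7/5.281 = 10.5 W/m.
Coated: R = R_cond + R_conv = 2.282 m·K/W; Q = 55.7/2.282 = 24.4 W/m.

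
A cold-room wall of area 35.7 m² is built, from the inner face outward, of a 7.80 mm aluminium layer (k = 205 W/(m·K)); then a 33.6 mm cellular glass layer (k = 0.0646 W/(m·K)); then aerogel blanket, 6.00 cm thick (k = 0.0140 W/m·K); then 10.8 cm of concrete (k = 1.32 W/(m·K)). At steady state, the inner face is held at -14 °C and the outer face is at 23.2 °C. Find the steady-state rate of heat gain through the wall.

Q = 272 W

Treat each layer as a resistance in series:
  R_aluminium = L/(kA) = 0.00780/(205·35.7) = 1.066×10^-6 K/W
  R_cellular glass = L/(kA) = 0.0336/(0.0646·35.7) = 0.01457 K/W
  R_aerogel blanket = L/(kA) = 0.0600/(0.0140·35.7) = 0.1200 K/W
  R_concrete = L/(kA) = 0.108/(1.32·35.7) = 0.002292 K/W
ΣR = 1.066×10^-6 + 0.01457 + 0.1200 + 0.002292 = 0.1369 K/W
Q = ΔT/ΣR = (-14 °C − 23.2 °C)/0.1369 = -272 W
(Negative Q ⇒ heat flows inward; heat gain = 272 W.)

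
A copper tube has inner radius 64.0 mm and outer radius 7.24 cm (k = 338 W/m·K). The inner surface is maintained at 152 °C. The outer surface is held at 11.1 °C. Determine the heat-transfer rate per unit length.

Q' = 2πk·ΔT/ln(r₂/r₁) = 2π × 338 × 140.9 / ln(0.0724/0.0640) = 2.43×10^6 W/m

Q' = 2430 kW/m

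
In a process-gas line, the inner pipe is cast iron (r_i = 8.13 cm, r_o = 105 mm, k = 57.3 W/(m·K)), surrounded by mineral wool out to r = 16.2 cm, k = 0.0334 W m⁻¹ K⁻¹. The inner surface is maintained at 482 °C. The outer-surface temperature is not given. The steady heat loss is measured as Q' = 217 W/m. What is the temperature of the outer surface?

Sum the resistances:
  R'_cast iron = ln(0.105/0.0813)/(2πk) = 0.2558/(2π·57.3) = 7.105×10^-4 m·K/W
  R'_mineral wool = ln(0.162/0.105)/(2πk) = 0.4336/(2π·0.0334) = 2.066 m·K/W
ΣR = 2.067 m·K/W
ΔT = Q'·ΣR = 217 × 2.067 = 448.5 K
Heat flows outward, so T_out = T_in − ΔT = 482 − 448.5 = 33.5 °C

T_out = 33.5 °C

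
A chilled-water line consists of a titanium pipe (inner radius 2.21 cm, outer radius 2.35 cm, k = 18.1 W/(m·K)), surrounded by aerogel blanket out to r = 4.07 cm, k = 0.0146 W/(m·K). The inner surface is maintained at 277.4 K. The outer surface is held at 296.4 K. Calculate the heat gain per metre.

Treat each layer as a resistance in series:
  R'_titanium = ln(0.0235/0.0221)/(2πk) = 0.06142/(2π·18.1) = 5.401×10^-4 m·K/W
  R'_aerogel blanket = ln(0.0407/0.0235)/(2πk) = 0.5492/(2π·0.0146) = 5.987 m·K/W
ΣR = 5.401×10^-4 + 5.987 = 5.988 m·K/W
Q' = ΔT/ΣR = (277.4 K − 296.4 K)/5.988 = -3.17 W/m
(Negative Q' ⇒ heat flows inward; heat gain = 3.17 W/m.)

Q' = 3.17 W/m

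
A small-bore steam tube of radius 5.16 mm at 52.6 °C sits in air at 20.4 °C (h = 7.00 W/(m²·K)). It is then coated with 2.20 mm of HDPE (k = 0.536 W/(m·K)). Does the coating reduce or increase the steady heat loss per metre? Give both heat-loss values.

increases: 7.31 → 10.1 W/m

Critical radius for a cylinder: r_cr = k/h = 0.0766 m = 7.66 cm.
Outer radius after coating: r₂ = 0.00516 + 0.00220 = 0.00736 m.
Since r₁ < r_cr and r₂ ≤ r_cr, the coating moves toward the maximum at r_cr — heat loss rises.
Bare: R = 1/(2πr₁h) = 4.406 m·K/W; Q = 32.2/4.406 = 7.31 W/m.
Coated: R = R_cond + R_conv = 3.195 m·K/W; Q = 32.2/3.195 = 10.1 W/m.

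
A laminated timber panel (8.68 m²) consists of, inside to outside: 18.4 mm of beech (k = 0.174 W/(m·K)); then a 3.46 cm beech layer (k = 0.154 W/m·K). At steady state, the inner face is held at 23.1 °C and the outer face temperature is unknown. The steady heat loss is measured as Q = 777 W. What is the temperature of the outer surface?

Sum the resistances:
  R_beech = L/(kA) = 0.0184/(0.174·8.68) = 0.01218 K/W
  R_beech = L/(kA) = 0.0346/(0.154·8.68) = 0.02588 K/W
ΣR = 0.03807 K/W
ΔT = Q·ΣR = 777 × 0.03807 = 29.58 K
Heat flows outward, so T_out = T_in − ΔT = 23.1 − 29.58 = -6.48 °C

T_out = -6.48 °C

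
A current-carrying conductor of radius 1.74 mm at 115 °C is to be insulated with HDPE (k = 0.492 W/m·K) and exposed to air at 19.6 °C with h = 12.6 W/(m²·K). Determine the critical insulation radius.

For a cylinder, r_cr = k_ins/h = 0.492/12.6 = 0.0390 m = 3.90 cm

r_cr = 3.90 cm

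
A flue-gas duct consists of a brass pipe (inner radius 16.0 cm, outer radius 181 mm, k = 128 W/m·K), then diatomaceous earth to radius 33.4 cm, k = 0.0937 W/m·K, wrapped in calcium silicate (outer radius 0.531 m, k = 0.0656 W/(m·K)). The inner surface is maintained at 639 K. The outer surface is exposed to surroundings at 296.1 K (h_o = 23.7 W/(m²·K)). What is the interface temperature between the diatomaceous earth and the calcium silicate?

Series thermal resistances, inner to outer:
  R'_brass = ln(0.181/0.160)/(2πk) = 0.1233/(2π·128) = 1.533×10^-4 m·K/W
  R'_diatomaceous earth = ln(0.334/0.181)/(2πk) = 0.6126/(2π·0.0937) = 1.041 m·K/W
  R'_calcium silicate = ln(0.531/0.334)/(2πk) = 0.4636/(2π·0.0656) = 1.125 m·K/W
  R'_conv,out = 1/(2πr h) = 1/(2π·0.531·23.7) = 0.01265 m·K/W
ΣR = 1.533×10^-4 + 1.041 + 1.125 + 0.01265 = 2.179 m·K/W
Q' = ΔT/ΣR = (639 K − 296.1 K)/2.179 = 157.4 W/m
From the inner boundary to the diatomaceous earth/calcium silicate interface, ΣR_partial = 1.041 m·K/W.
T_interface = T_in − Q'·ΣR_partial = 639 K − (157.4)(1.041) = 475 K

T = 475 K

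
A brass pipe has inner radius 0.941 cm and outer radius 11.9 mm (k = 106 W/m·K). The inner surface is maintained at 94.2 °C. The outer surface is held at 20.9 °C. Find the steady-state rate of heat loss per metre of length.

Q' = 2πk·ΔT/ln(r₂/r₁) = 2π × 106 × 73.3 / ln(0.0119/0.00941) = 2.08×10^5 W/m

Q' = 208 kW/m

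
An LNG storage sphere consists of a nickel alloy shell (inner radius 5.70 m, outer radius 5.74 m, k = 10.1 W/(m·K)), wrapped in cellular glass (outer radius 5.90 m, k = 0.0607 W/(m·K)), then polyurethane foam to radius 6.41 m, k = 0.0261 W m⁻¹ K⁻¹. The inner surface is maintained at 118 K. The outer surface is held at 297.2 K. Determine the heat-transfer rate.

Treat each layer as a resistance in series:
  R_nickel alloy = (1/5.70 − 1/5.74)/(4πk) = 0.001223/(4π·10.1) = 9.633×10^-6 K/W
  R_cellular glass = (1/5.74 − 1/5.90)/(4πk) = 0.004725/(4π·0.0607) = 0.006194 K/W
  R_polyurethane foam = (1/5.90 − 1/6.41)/(4πk) = 0.01349/(4π·0.0261) = 0.04112 K/W
ΣR = 9.633×10^-6 + 0.006194 + 0.04112 = 0.04732 K/W
Q = ΔT/ΣR = (118 K − 297.2 K)/0.04732 = -3790 W
(Negative Q ⇒ heat flows inward; heat gain = 3790 W.)

Q = 3.79 kW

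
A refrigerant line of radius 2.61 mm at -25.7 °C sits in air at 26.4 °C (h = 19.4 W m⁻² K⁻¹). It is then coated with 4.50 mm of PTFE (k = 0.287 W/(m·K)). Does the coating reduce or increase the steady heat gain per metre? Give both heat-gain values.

Critical radius for a cylinder: r_cr = k/h = 0.0148 m = 1.48 cm.
Outer radius after coating: r₂ = 0.00261 + 0.00450 = 0.00711 m.
Since r₁ < r_cr and r₂ ≤ r_cr, the coating moves toward the maximum at r_cr — heat gain rises.
Bare: R = 1/(2πr₁h) = 3.143 m·K/W; Q = 52.1/3.143 = 16.6 W/m.
Coated: R = R_cond + R_conv = 1.710 m·K/W; Q = 52.1/1.710 = 30.5 W/m.

increases: 16.6 → 30.5 W/m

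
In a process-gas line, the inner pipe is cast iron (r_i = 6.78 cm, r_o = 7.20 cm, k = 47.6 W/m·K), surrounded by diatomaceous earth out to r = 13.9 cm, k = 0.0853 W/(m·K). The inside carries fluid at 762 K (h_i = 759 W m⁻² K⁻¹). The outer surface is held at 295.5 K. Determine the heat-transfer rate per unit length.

Q' = 379 W/m

Series thermal resistances, inner to outer:
  R'_conv,in = 1/(2πr h) = 1/(2π·0.0678·759) = 0.003093 m·K/W
  R'_cast iron = ln(0.0720/0.0678)/(2πk) = 0.06010/(2π·47.6) = 2.010×10^-4 m·K/W
  R'_diatomaceous earth = ln(0.139/0.0720)/(2πk) = 0.6578/(2π·0.0853) = 1.227 m·K/W
ΣR = 0.003093 + 2.010×10^-4 + 1.227 = 1.230 m·K/W
Q' = ΔT/ΣR = (762 K − 295.5 K)/1.230 = 379 W/m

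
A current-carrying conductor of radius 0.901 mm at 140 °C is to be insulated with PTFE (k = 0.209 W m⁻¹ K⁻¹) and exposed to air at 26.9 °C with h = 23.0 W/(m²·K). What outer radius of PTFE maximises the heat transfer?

r_cr = 0.909 cm

For a cylinder, r_cr = k_ins/h = 0.209/23.0 = 0.00909 m = 0.909 cm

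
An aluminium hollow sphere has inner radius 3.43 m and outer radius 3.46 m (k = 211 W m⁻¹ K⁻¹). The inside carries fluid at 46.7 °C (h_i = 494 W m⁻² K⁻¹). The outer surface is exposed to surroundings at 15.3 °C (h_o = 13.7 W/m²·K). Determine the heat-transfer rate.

Resistance network (inner→outer):
  R_conv,in = 1/(4πr²h) = 1/(4π·3.43²·494) = 1.369×10^-5 K/W
  R_aluminium = (1/3.43 − 1/3.46)/(4πk) = 0.002528/(4π·211) = 9.534×10^-7 K/W
  R_conv,out = 1/(4πr²h) = 1/(4π·3.46²·13.7) = 4.852×10^-4 K/W
ΣR = 1.369×10^-5 + 9.534×10^-7 + 4.852×10^-4 = 4.998×10^-4 K/W
Q = ΔT/ΣR = (46.7 °C − 15.3 °C)/4.998×10^-4 = 62800 W

Q = 62.8 kW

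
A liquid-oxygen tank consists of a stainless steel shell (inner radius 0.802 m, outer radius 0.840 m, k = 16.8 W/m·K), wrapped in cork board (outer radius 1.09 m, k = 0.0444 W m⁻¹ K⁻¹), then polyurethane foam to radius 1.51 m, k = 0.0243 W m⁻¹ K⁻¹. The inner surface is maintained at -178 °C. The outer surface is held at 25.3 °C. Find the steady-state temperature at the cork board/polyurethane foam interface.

T = -103 °C

Resistance network (inner→outer):
  R_stainless steel = (1/0.802 − 1/0.840)/(4πk) = 0.05641/(4π·16.8) = 2.672×10^-4 K/W
  R_cork board = (1/0.840 − 1/1.09)/(4πk) = 0.2730/(4π·0.0444) = 0.4894 K/W
  R_polyurethane foam = (1/1.09 − 1/1.51)/(4πk) = 0.2552/(4π·0.0243) = 0.8357 K/W
ΣR = 2.672×10^-4 + 0.4894 + 0.8357 = 1.325 K/W
Q = ΔT/ΣR = (-178 °C − 25.3 °C)/1.325 = -153.4 W
From the inner boundary to the cork board/polyurethane foam interface, ΣR_partial = 0.4897 K/W.
T_interface = T_in − Q·ΣR_partial = -178 °C − (-153.4)(0.4897) = -103 °C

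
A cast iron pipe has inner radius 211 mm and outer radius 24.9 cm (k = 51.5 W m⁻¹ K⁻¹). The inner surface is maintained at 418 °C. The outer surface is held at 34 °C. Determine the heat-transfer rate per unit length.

Q' = 750 kW/m

Q' = 2πk·ΔT/ln(r₂/r₁) = 2π × 51.5 × 384 / ln(0.249/0.211) = 7.50×10^5 W/m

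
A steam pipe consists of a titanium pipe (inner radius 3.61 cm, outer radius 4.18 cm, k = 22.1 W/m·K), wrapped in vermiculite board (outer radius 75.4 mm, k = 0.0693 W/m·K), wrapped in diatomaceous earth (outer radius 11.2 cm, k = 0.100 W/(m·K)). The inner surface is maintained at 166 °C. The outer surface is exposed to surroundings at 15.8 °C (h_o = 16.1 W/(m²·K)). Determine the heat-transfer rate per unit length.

Resistance network (inner→outer):
  R'_titanium = ln(0.0418/0.0361)/(2πk) = 0.1466/(2π·22.1) = 0.001056 m·K/W
  R'_vermiculite board = ln(0.0754/0.0418)/(2πk) = 0.5899/(2π·0.0693) = 1.355 m·K/W
  R'_diatomaceous earth = ln(0.112/0.0754)/(2πk) = 0.3957/(2π·0.100) = 0.6298 m·K/W
  R'_conv,out = 1/(2πr h) = 1/(2π·0.112·16.1) = 0.08826 m·K/W
ΣR = 0.001056 + 1.355 + 0.6298 + 0.08826 = 2.074 m·K/W
Q' = ΔT/ΣR = (166 °C − 15.8 °C)/2.074 = 72.4 W/m

Q' = 72.4 W/m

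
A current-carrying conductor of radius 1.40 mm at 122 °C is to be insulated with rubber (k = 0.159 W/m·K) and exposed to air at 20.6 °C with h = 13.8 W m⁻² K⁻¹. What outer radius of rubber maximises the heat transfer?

For a cylinder, r_cr = k_ins/h = 0.159/13.8 = 0.0115 m = 1.15 cm

r_cr = 1.15 cm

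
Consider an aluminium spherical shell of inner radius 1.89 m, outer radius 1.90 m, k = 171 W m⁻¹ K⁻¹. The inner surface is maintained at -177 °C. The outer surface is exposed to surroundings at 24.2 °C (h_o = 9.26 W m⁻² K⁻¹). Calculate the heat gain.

Resistance network (inner→outer):
  R_aluminium = (1/1.89 − 1/1.90)/(4πk) = 0.002785/(4π·171) = 1.296×10^-6 K/W
  R_conv,out = 1/(4πr²h) = 1/(4π·1.90²·9.26) = 0.002381 K/W
ΣR = 1.296×10^-6 + 0.002381 = 0.002382 K/W
Q = ΔT/ΣR = (-177 °C − 24.2 °C)/0.002382 = -84500 W
(Negative Q ⇒ heat flows inward; heat gain = 84500 W.)

Q = 84.5 kW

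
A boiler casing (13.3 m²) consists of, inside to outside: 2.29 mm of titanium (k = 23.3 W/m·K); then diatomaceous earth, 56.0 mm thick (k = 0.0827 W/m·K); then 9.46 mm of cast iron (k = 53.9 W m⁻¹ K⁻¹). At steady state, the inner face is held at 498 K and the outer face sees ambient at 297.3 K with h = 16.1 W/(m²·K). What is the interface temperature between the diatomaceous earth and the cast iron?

T = 314.2 K

Resistance network (inner→outer):
  R_titanium = L/(kA) = 0.00229/(23.3·13.3) = 7.390×10^-6 K/W
  R_diatomaceous earth = L/(kA) = 0.0560/(0.0827·13.3) = 0.05091 K/W
  R_cast iron = L/(kA) = 0.00946/(53.9·13.3) = 1.320×10^-5 K/W
  R_conv,out = 1/(hA) = 1/(16.1·13.3) = 0.004670 K/W
ΣR = 7.390×10^-6 + 0.05091 + 1.320×10^-5 + 0.004670 = 0.05560 K/W
Q = ΔT/ΣR = (498 K − 297.3 K)/0.05560 = 3610 W
From the inner boundary to the diatomaceous earth/cast iron interface, ΣR_partial = 0.05092 K/W.
T_interface = T_in − Q·ΣR_partial = 498 K − (3610)(0.05092) = 314.2 K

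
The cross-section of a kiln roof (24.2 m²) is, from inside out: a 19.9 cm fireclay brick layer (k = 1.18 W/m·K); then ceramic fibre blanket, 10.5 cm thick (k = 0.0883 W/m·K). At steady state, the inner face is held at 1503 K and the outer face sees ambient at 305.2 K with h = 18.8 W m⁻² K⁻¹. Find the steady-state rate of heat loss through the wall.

Q = 20.5 kW

Resistance network (inner→outer):
  R_fireclay brick = L/(kA) = 0.199/(1.18·24.2) = 0.006969 K/W
  R_ceramic fibre blanket = L/(kA) = 0.105/(0.0883·24.2) = 0.04914 K/W
  R_conv,out = 1/(hA) = 1/(18.8·24.2) = 0.002198 K/W
ΣR = 0.006969 + 0.04914 + 0.002198 = 0.05831 K/W
Q = ΔT/ΣR = (1503 K − 305.2 K)/0.05831 = 20500 W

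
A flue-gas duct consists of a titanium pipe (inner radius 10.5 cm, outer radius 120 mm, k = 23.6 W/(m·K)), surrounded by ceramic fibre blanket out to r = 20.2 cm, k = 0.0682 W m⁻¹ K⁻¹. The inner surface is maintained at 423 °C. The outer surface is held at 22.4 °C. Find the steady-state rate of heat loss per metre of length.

Series thermal resistances, inner to outer:
  R'_titanium = ln(0.120/0.105)/(2πk) = 0.1335/(2π·23.6) = 9.005×10^-4 m·K/W
  R'_ceramic fibre blanket = ln(0.202/0.120)/(2πk) = 0.5208/(2π·0.0682) = 1.215 m·K/W
ΣR = 9.005×10^-4 + 1.215 = 1.216 m·K/W
Q' = ΔT/ΣR = (423 °C − 22.4 °C)/1.216 = 329 W/m

Q' = 329 W/m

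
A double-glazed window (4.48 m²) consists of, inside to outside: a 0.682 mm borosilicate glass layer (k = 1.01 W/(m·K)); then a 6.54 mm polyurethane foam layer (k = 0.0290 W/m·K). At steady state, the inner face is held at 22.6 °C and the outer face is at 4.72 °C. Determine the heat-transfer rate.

Treat each layer as a resistance in series:
  R_borosilicate glass = L/(kA) = 6.82×10^-4/(1.01·4.48) = 1.507×10^-4 K/W
  R_polyurethane foam = L/(kA) = 0.00654/(0.0290·4.48) = 0.05034 K/W
ΣR = 1.507×10^-4 + 0.05034 = 0.05049 K/W
Q = ΔT/ΣR = (22.6 °C − 4.72 °C)/0.05049 = 354 W

Q = 354 W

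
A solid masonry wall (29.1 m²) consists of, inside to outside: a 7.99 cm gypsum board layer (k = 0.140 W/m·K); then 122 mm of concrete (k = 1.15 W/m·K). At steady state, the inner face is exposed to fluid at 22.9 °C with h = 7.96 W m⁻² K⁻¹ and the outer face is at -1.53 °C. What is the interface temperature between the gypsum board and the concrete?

T = 1.70 °C

Resistance network (inner→outer):
  R_conv,in = 1/(hA) = 1/(7.96·29.1) = 0.004317 K/W
  R_gypsum board = L/(kA) = 0.0799/(0.140·29.1) = 0.01961 K/W
  R_concrete = L/(kA) = 0.122/(1.15·29.1) = 0.003646 K/W
ΣR = 0.004317 + 0.01961 + 0.003646 = 0.02757 K/W
Q = ΔT/ΣR = (22.9 °C − -1.53 °C)/0.02757 = 886.1 W
From the inner boundary to the gypsum board/concrete interface, ΣR_partial = 0.02393 K/W.
T_interface = T_in − Q·ΣR_partial = 22.9 °C − (886.1)(0.02393) = 1.70 °C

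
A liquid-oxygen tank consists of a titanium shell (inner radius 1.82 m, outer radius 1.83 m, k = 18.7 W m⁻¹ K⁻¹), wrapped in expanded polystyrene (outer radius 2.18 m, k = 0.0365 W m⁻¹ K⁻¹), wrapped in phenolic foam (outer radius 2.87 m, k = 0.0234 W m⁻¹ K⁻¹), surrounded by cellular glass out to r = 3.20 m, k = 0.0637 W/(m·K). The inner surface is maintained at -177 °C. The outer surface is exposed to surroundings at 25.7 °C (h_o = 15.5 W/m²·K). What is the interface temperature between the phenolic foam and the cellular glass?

T = 10.7 °C

Series thermal resistances, inner to outer:
  R_titanium = (1/1.82 − 1/1.83)/(4πk) = 0.003002/(4π·18.7) = 1.278×10^-5 K/W
  R_expanded polystyrene = (1/1.83 − 1/2.18)/(4πk) = 0.08773/(4π·0.0365) = 0.1913 K/W
  R_phenolic foam = (1/2.18 − 1/2.87)/(4πk) = 0.1103/(4π·0.0234) = 0.3750 K/W
  R_cellular glass = (1/2.87 − 1/3.20)/(4πk) = 0.03593/(4π·0.0637) = 0.04489 K/W
  R_conv,out = 1/(4πr²h) = 1/(4π·3.20²·15.5) = 5.014×10^-4 K/W
ΣR = 1.278×10^-5 + 0.1913 + 0.3750 + 0.04489 + 5.014×10^-4 = 0.6117 K/W
Q = ΔT/ΣR = (-177 °C − 25.7 °C)/0.6117 = -331.4 W
From the inner boundary to the phenolic foam/cellular glass interface, ΣR_partial = 0.5663 K/W.
T_interface = T_in − Q·ΣR_partial = -177 °C − (-331.4)(0.5663) = 10.7 °C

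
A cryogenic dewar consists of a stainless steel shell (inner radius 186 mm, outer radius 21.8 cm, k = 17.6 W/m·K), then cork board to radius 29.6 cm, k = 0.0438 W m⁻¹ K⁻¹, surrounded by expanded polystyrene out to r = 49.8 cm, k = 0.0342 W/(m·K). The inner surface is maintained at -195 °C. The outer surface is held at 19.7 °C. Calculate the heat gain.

Q = 39.8 W

Treat each layer as a resistance in series:
  R_stainless steel = (1/0.186 − 1/0.218)/(4πk) = 0.7892/(4π·17.6) = 0.003568 K/W
  R_cork board = (1/0.218 − 1/0.296)/(4πk) = 1.209/(4π·0.0438) = 2.196 K/W
  R_expanded polystyrene = (1/0.296 − 1/0.498)/(4πk) = 1.370/(4π·0.0342) = 3.189 K/W
ΣR = 0.003568 + 2.196 + 3.189 = 5.389 K/W
Q = ΔT/ΣR = (-195 °C − 19.7 °C)/5.389 = -39.8 W
(Negative Q ⇒ heat flows inward; heat gain = 39.8 W.)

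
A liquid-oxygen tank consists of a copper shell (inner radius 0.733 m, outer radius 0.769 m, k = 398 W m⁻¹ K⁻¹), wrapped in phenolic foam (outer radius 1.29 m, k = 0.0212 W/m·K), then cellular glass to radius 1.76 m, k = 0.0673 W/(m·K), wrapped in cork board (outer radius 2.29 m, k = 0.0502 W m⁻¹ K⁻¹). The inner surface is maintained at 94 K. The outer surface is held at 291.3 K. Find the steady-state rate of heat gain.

Treat each layer as a resistance in series:
  R_copper = (1/0.733 − 1/0.769)/(4πk) = 0.06387/(4π·398) = 1.277×10^-5 K/W
  R_phenolic foam = (1/0.769 − 1/1.29)/(4πk) = 0.5252/(4π·0.0212) = 1.971 K/W
  R_cellular glass = (1/1.29 − 1/1.76)/(4πk) = 0.2070/(4π·0.0673) = 0.2448 K/W
  R_cork board = (1/1.76 − 1/2.29)/(4πk) = 0.1315/(4π·0.0502) = 0.2085 K/W
ΣR = 1.277×10^-5 + 1.971 + 0.2448 + 0.2085 = 2.424 K/W
Q = ΔT/ΣR = (94 K − 291.3 K)/2.424 = -81.4 W
(Negative Q ⇒ heat flows inward; heat gain = 81.4 W.)

Q = 81.4 W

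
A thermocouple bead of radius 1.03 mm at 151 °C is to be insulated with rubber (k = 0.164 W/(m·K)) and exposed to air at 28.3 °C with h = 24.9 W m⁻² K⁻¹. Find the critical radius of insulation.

r_cr = 1.32 cm

For a sphere, r_cr = 2k_ins/h = 2·0.164/24.9 = 0.0132 m = 1.32 cm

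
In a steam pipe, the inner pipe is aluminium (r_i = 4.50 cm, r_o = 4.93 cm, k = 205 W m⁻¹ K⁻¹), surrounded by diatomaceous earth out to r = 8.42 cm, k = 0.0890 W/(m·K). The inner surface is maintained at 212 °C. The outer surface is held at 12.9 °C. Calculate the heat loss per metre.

Q' = 208 W/m

Treat each layer as a resistance in series:
  R'_aluminium = ln(0.0493/0.0450)/(2πk) = 0.09126/(2π·205) = 7.085×10^-5 m·K/W
  R'_diatomaceous earth = ln(0.0842/0.0493)/(2πk) = 0.5353/(2π·0.0890) = 0.9572 m·K/W
ΣR = 7.085×10^-5 + 0.9572 = 0.9573 m·K/W
Q' = ΔT/ΣR = (212 °C − 12.9 °C)/0.9573 = 208 W/m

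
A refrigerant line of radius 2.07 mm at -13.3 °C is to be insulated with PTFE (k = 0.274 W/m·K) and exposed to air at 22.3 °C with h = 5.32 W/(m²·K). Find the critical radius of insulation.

r_cr = 5.15 cm

For a cylinder, r_cr = k_ins/h = 0.274/5.32 = 0.0515 m = 5.15 cm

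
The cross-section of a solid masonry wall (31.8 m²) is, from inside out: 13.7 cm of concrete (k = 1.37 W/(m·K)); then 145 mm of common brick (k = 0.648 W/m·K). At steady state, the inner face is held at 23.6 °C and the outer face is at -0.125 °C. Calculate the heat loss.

Q = 2.33 kW

Resistance network (inner→outer):
  R_concrete = L/(kA) = 0.137/(1.37·31.8) = 0.003145 K/W
  R_common brick = L/(kA) = 0.145/(0.648·31.8) = 0.007037 K/W
ΣR = 0.003145 + 0.007037 = 0.01018 K/W
Q = ΔT/ΣR = (23.6 °C − -0.125 °C)/0.01018 = 2330 W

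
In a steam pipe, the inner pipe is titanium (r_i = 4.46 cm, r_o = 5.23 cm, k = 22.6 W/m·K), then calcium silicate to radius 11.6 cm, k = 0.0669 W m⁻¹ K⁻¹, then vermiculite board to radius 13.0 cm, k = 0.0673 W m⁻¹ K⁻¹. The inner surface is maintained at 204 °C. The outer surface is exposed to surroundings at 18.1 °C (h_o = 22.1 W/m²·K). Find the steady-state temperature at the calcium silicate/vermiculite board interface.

T = 45.3 °C

Series thermal resistances, inner to outer:
  R'_titanium = ln(0.0523/0.0446)/(2πk) = 0.1593/(2π·22.6) = 0.001122 m·K/W
  R'_calcium silicate = ln(0.116/0.0523)/(2πk) = 0.7966/(2π·0.0669) = 1.895 m·K/W
  R'_vermiculite board = ln(0.130/0.116)/(2πk) = 0.1139/(2π·0.0673) = 0.2695 m·K/W
  R'_conv,out = 1/(2πr h) = 1/(2π·0.130·22.1) = 0.05540 m·K/W
ΣR = 0.001122 + 1.895 + 0.2695 + 0.05540 = 2.221 m·K/W
Q' = ΔT/ΣR = (204 °C − 18.1 °C)/2.221 = 83.70 W/m
From the inner boundary to the calcium silicate/vermiculite board interface, ΣR_partial = 1.896 m·K/W.
T_interface = T_in − Q'·ΣR_partial = 204 °C − (83.70)(1.896) = 45.3 °C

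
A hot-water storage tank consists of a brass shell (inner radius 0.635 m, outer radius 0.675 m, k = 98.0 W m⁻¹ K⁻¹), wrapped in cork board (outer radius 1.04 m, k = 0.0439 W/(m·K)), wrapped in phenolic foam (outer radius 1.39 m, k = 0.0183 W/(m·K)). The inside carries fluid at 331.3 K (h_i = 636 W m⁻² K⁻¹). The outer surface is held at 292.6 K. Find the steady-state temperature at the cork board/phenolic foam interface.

T = 313.0 K

Resistance network (inner→outer):
  R_conv,in = 1/(4πr²h) = 1/(4π·0.635²·636) = 3.103×10^-4 K/W
  R_brass = (1/0.635 − 1/0.675)/(4πk) = 0.09332/(4π·98.0) = 7.578×10^-5 K/W
  R_cork board = (1/0.675 − 1/1.04)/(4πk) = 0.5199/(4π·0.0439) = 0.9425 K/W
  R_phenolic foam = (1/1.04 − 1/1.39)/(4πk) = 0.2421/(4π·0.0183) = 1.053 K/W
ΣR = 3.103×10^-4 + 7.578×10^-5 + 0.9425 + 1.053 = 1.996 K/W
Q = ΔT/ΣR = (331.3 K − 292.6 K)/1.996 = 19.39 W
From the inner boundary to the cork board/phenolic foam interface, ΣR_partial = 0.9429 K/W.
T_interface = T_in − Q·ΣR_partial = 331.3 K − (19.39)(0.9429) = 313.0 K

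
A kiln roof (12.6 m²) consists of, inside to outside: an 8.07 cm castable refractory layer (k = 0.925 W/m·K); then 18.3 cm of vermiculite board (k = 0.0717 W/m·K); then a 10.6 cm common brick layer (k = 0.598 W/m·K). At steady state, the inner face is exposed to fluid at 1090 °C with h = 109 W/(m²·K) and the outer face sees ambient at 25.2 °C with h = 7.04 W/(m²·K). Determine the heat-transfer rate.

Q = 4520 W

Series thermal resistances, inner to outer:
  R_conv,in = 1/(hA) = 1/(109·12.6) = 7.281×10^-4 K/W
  R_castable refractory = L/(kA) = 0.0807/(0.925·12.6) = 0.006924 K/W
  R_vermiculite board = L/(kA) = 0.183/(0.0717·12.6) = 0.2026 K/W
  R_common brick = L/(kA) = 0.106/(0.598·12.6) = 0.01407 K/W
  R_conv,out = 1/(hA) = 1/(7.04·12.6) = 0.01127 K/W
ΣR = 7.281×10^-4 + 0.006924 + 0.2026 + 0.01407 + 0.01127 = 0.2356 K/W
Q = ΔT/ΣR = (1090 °C − 25.2 °C)/0.2356 = 4520 W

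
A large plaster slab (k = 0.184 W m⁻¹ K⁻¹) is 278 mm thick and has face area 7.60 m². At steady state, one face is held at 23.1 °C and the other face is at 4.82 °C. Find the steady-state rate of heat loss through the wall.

Q = kA·ΔT/L = 0.184 × 7.60 × |23.1 °C − 4.82 °C| / 0.278 = 92.0 W

Q = 92.0 W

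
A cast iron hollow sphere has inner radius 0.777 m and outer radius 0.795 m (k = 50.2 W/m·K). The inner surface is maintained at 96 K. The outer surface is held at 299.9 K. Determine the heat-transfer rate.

Q = 4.41×10^6 W

Q = 4πk·ΔT/(1/r₁ − 1/r₂) = 4π × 50.2 × 203.9 / (1/0.777 − 1/0.795) = 4.41×10^6 W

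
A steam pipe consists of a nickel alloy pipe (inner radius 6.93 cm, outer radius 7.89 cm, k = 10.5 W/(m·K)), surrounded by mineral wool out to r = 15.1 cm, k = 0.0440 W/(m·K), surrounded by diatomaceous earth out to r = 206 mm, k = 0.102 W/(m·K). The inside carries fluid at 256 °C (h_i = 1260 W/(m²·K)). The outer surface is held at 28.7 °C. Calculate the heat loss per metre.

Q' = 80.1 W/m

Treat each layer as a resistance in series:
  R'_conv,in = 1/(2πr h) = 1/(2π·0.0693·1260) = 0.001823 m·K/W
  R'_nickel alloy = ln(0.0789/0.0693)/(2πk) = 0.1297/(2π·10.5) = 0.001966 m·K/W
  R'_mineral wool = ln(0.151/0.0789)/(2πk) = 0.6491/(2π·0.0440) = 2.348 m·K/W
  R'_diatomaceous earth = ln(0.206/0.151)/(2πk) = 0.3106/(2π·0.102) = 0.4846 m·K/W
ΣR = 0.001823 + 0.001966 + 2.348 + 0.4846 = 2.836 m·K/W
Q' = ΔT/ΣR = (256 °C − 28.7 °C)/2.836 = 80.1 W/m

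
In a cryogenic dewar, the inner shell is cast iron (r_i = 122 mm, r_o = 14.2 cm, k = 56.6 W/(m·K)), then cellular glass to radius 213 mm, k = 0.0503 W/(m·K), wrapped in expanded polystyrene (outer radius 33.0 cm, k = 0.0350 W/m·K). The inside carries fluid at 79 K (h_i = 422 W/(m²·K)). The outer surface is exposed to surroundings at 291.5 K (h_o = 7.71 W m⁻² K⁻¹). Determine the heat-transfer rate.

Treat each layer as a resistance in series:
  R_conv,in = 1/(4πr²h) = 1/(4π·0.122²·422) = 0.01267 K/W
  R_cast iron = (1/0.122 − 1/0.142)/(4πk) = 1.154/(4π·56.6) = 0.001623 K/W
  R_cellular glass = (1/0.142 − 1/0.213)/(4πk) = 2.347/(4π·0.0503) = 3.714 K/W
  R_expanded polystyrene = (1/0.213 − 1/0.330)/(4πk) = 1.665/(4π·0.0350) = 3.785 K/W
  R_conv,out = 1/(4πr²h) = 1/(4π·0.330²·7.71) = 0.09478 K/W
ΣR = 0.01267 + 0.001623 + 3.714 + 3.785 + 0.09478 = 7.608 K/W
Q = ΔT/ΣR = (79 K − 291.5 K)/7.608 = -27.9 W
(Negative Q ⇒ heat flows inward; heat gain = 27.9 W.)

Q = 27.9 W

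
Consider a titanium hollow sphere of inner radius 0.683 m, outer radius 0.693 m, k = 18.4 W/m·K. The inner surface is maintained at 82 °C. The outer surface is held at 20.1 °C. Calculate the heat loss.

Q = 6.77×10^5 W

Q = 4πk·ΔT/(1/r₁ − 1/r₂) = 4π × 18.4 × 61.9 / (1/0.683 − 1/0.693) = 6.77×10^5 W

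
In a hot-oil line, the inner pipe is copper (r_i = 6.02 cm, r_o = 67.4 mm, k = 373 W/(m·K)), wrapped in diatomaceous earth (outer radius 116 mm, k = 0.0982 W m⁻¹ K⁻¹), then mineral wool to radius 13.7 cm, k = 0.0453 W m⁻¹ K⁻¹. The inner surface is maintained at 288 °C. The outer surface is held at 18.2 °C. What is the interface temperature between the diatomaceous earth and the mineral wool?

T = 126 °C

Resistance network (inner→outer):
  R'_copper = ln(0.0674/0.0602)/(2πk) = 0.1130/(2π·373) = 4.820×10^-5 m·K/W
  R'_diatomaceous earth = ln(0.116/0.0674)/(2πk) = 0.5429/(2π·0.0982) = 0.8800 m·K/W
  R'_mineral wool = ln(0.137/0.116)/(2πk) = 0.1664/(2π·0.0453) = 0.5846 m·K/W
ΣR = 4.820×10^-5 + 0.8800 + 0.5846 = 1.465 m·K/W
Q' = ΔT/ΣR = (288 °C − 18.2 °C)/1.465 = 184.2 W/m
From the inner boundary to the diatomaceous earth/mineral wool interface, ΣR_partial = 0.8800 m·K/W.
T_interface = T_in − Q'·ΣR_partial = 288 °C − (184.2)(0.8800) = 126 °C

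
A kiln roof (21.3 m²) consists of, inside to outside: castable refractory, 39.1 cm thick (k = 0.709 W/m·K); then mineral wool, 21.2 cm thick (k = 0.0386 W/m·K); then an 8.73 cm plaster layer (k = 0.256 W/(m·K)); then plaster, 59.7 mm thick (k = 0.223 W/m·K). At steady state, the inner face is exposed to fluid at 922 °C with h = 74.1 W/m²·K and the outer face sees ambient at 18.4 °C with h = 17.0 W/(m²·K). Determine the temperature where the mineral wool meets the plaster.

T = 108 °C

Resistance network (inner→outer):
  R_conv,in = 1/(hA) = 1/(74.1·21.3) = 6.336×10^-4 K/W
  R_castable refractory = L/(kA) = 0.391/(0.709·21.3) = 0.02589 K/W
  R_mineral wool = L/(kA) = 0.212/(0.0386·21.3) = 0.2579 K/W
  R_plaster = L/(kA) = 0.0873/(0.256·21.3) = 0.01601 K/W
  R_plaster = L/(kA) = 0.0597/(0.223·21.3) = 0.01257 K/W
  R_conv,out = 1/(hA) = 1/(17.0·21.3) = 0.002762 K/W
ΣR = 6.336×10^-4 + 0.02589 + 0.2579 + 0.01601 + 0.01257 + 0.002762 = 0.3158 K/W
Q = ΔT/ΣR = (922 °C − 18.4 °C)/0.3158 = 2861 W
From the inner boundary to the mineral wool/plaster interface, ΣR_partial = 0.2844 K/W.
T_interface = T_in − Q·ΣR_partial = 922 °C − (2861)(0.2844) = 108 °C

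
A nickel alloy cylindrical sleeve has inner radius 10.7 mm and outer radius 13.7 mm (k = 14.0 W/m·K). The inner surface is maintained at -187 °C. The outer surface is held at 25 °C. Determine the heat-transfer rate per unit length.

Q' = 75.5 kW/m

Q' = 2πk·ΔT/ln(r₂/r₁) = 2π × 14.0 × 212 / ln(0.0137/0.0107) = 75500 W/m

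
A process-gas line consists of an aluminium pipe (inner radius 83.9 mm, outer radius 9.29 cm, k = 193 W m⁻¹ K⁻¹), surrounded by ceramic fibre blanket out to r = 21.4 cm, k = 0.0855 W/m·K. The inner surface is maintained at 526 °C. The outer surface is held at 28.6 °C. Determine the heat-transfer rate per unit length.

Resistance network (inner→outer):
  R'_aluminium = ln(0.0929/0.0839)/(2πk) = 0.1019/(2π·193) = 8.403×10^-5 m·K/W
  R'_ceramic fibre blanket = ln(0.214/0.0929)/(2πk) = 0.8345/(2π·0.0855) = 1.553 m·K/W
ΣR = 8.403×10^-5 + 1.553 = 1.553 m·K/W
Q' = ΔT/ΣR = (526 °C − 28.6 °C)/1.553 = 320 W/m

Q' = 320 W/m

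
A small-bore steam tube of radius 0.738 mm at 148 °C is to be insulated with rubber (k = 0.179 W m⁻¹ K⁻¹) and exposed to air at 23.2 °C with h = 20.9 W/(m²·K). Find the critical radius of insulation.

For a cylinder, r_cr = k_ins/h = 0.179/20.9 = 0.00856 m = 0.856 cm

r_cr = 0.856 cm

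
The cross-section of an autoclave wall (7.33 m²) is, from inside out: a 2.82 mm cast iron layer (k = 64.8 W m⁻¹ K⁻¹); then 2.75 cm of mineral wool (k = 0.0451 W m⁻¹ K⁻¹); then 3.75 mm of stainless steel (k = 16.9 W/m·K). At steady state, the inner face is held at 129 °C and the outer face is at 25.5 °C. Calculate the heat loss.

Resistance network (inner→outer):
  R_cast iron = L/(kA) = 0.00282/(64.8·7.33) = 5.937×10^-6 K/W
  R_mineral wool = L/(kA) = 0.0275/(0.0451·7.33) = 0.08319 K/W
  R_stainless steel = L/(kA) = 0.00375/(16.9·7.33) = 3.027×10^-5 K/W
ΣR = 5.937×10^-6 + 0.08319 + 3.027×10^-5 = 0.08323 K/W
Q = ΔT/ΣR = (129 °C − 25.5 °C)/0.08323 = 1240 W

Q = 1240 W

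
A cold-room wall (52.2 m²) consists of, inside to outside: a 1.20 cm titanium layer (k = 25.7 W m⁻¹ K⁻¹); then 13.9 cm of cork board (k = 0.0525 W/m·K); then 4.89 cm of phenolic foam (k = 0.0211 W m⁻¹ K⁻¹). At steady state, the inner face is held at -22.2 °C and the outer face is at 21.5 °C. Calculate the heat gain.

Q = 459 W

Treat each layer as a resistance in series:
  R_titanium = L/(kA) = 0.0120/(25.7·52.2) = 8.945×10^-6 K/W
  R_cork board = L/(kA) = 0.139/(0.0525·52.2) = 0.05072 K/W
  R_phenolic foam = L/(kA) = 0.0489/(0.0211·52.2) = 0.04440 K/W
ΣR = 8.945×10^-6 + 0.05072 + 0.04440 = 0.09513 K/W
Q = ΔT/ΣR = (-22.2 °C − 21.5 °C)/0.09513 = -459 W
(Negative Q ⇒ heat flows inward; heat gain = 459 W.)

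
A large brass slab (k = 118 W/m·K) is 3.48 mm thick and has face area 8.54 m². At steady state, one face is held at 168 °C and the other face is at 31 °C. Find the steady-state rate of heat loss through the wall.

Q = 39700 kW

Q = kA·ΔT/L = 118 × 8.54 × |168 °C − 31 °C| / 0.00348 = 3.97×10^7 W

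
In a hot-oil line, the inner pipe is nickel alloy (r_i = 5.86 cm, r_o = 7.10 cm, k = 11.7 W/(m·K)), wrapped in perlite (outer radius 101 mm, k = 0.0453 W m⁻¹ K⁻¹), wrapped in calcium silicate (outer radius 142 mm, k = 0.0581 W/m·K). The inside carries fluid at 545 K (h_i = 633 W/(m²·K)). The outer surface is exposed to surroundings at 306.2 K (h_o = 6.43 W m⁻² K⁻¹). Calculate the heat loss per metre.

Series thermal resistances, inner to outer:
  R'_conv,in = 1/(2πr h) = 1/(2π·0.0586·633) = 0.004291 m·K/W
  R'_nickel alloy = ln(0.0710/0.0586)/(2πk) = 0.1919/(2π·11.7) = 0.002611 m·K/W
  R'_perlite = ln(0.101/0.0710)/(2πk) = 0.3524/(2π·0.0453) = 1.238 m·K/W
  R'_calcium silicate = ln(0.142/0.101)/(2πk) = 0.3407/(2π·0.0581) = 0.9333 m·K/W
  R'_conv,out = 1/(2πr h) = 1/(2π·0.142·6.43) = 0.1743 m·K/W
ΣR = 0.004291 + 0.002611 + 1.238 + 0.9333 + 0.1743 = 2.353 m·K/W
Q' = ΔT/ΣR = (545 K − 306.2 K)/2.353 = 101 W/m

Q' = 101 W/m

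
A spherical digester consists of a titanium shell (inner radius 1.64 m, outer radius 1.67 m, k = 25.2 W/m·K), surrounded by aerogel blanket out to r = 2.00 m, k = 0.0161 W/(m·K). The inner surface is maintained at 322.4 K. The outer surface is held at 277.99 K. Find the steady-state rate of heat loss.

Treat each layer as a resistance in series:
  R_titanium = (1/1.64 − 1/1.67)/(4πk) = 0.01095/(4π·25.2) = 3.459×10^-5 K/W
  R_aerogel blanket = (1/1.67 − 1/2.00)/(4πk) = 0.09880/(4π·0.0161) = 0.4884 K/W
ΣR = 3.459×10^-5 + 0.4884 = 0.4884 K/W
Q = ΔT/ΣR = (322.4 K − 277.99 K)/0.4884 = 90.9 W

Q = 90.9 W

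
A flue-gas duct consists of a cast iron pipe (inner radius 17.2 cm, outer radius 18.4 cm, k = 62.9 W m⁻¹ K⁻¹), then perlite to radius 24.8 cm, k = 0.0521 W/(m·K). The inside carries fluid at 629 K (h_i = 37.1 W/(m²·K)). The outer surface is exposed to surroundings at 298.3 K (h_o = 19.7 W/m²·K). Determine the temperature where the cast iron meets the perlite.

Treat each layer as a resistance in series:
  R'_conv,in = 1/(2πr h) = 1/(2π·0.172·37.1) = 0.02494 m·K/W
  R'_cast iron = ln(0.184/0.172)/(2πk) = 0.06744/(2π·62.9) = 1.706×10^-4 m·K/W
  R'_perlite = ln(0.248/0.184)/(2πk) = 0.2985/(2π·0.0521) = 0.9118 m·K/W
  R'_conv,out = 1/(2πr h) = 1/(2π·0.248·19.7) = 0.03258 m·K/W
ΣR = 0.02494 + 1.706×10^-4 + 0.9118 + 0.03258 = 0.9695 m·K/W
Q' = ΔT/ΣR = (629 K − 298.3 K)/0.9695 = 341.1 W/m
From the inner boundary to the cast iron/perlite interface, ΣR_partial = 0.02511 m·K/W.
T_interface = T_in − Q'·ΣR_partial = 629 K − (341.1)(0.02511) = 620 K

T = 620 K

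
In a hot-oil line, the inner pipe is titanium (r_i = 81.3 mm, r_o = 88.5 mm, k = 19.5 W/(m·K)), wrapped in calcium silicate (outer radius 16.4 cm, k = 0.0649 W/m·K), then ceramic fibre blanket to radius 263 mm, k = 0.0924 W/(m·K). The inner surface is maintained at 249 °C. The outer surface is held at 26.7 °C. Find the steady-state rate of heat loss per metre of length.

Resistance network (inner→outer):
  R'_titanium = ln(0.0885/0.0813)/(2πk) = 0.08486/(2π·19.5) = 6.926×10^-4 m·K/W
  R'_calcium silicate = ln(0.164/0.0885)/(2πk) = 0.6169/(2π·0.0649) = 1.513 m·K/W
  R'_ceramic fibre blanket = ln(0.263/0.164)/(2πk) = 0.4723/(2π·0.0924) = 0.8135 m·K/W
ΣR = 6.926×10^-4 + 1.513 + 0.8135 = 2.327 m·K/W
Q' = ΔT/ΣR = (249 °C − 26.7 °C)/2.327 = 95.5 W/m

Q' = 95.5 W/m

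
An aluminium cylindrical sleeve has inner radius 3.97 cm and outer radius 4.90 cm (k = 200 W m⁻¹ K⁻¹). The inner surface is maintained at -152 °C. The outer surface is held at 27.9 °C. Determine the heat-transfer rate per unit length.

Q' = 2πk·ΔT/ln(r₂/r₁) = 2π × 200 × 179.9 / ln(0.0490/0.0397) = 1.07×10^6 W/m

Q' = 1070 kW/m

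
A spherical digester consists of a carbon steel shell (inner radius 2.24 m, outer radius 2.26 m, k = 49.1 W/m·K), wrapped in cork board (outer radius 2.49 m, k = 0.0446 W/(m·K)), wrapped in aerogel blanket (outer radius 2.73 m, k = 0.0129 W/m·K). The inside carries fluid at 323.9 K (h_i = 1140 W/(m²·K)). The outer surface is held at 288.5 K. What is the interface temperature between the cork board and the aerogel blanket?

T = 315.0 K

Resistance network (inner→outer):
  R_conv,in = 1/(4πr²h) = 1/(4π·2.24²·1140) = 1.391×10^-5 K/W
  R_carbon steel = (1/2.24 − 1/2.26)/(4πk) = 0.003951/(4π·49.1) = 6.403×10^-6 K/W
  R_cork board = (1/2.26 − 1/2.49)/(4πk) = 0.04087/(4π·0.0446) = 0.07292 K/W
  R_aerogel blanket = (1/2.49 − 1/2.73)/(4πk) = 0.03531/(4π·0.0129) = 0.2178 K/W
ΣR = 1.391×10^-5 + 6.403×10^-6 + 0.07292 + 0.2178 = 0.2907 K/W
Q = ΔT/ΣR = (323.9 K − 288.5 K)/0.2907 = 121.8 W
From the inner boundary to the cork board/aerogel blanket interface, ΣR_partial = 0.07294 K/W.
T_interface = T_in − Q·ΣR_partial = 323.9 K − (121.8)(0.07294) = 315.0 K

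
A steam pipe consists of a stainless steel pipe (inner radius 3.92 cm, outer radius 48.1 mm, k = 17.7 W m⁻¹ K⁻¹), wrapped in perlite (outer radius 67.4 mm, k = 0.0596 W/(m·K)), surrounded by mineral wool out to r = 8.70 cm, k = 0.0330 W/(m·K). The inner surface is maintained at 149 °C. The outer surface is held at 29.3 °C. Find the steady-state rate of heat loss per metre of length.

Q' = 56.1 W/m

Resistance network (inner→outer):
  R'_stainless steel = ln(0.0481/0.0392)/(2πk) = 0.2046/(2π·17.7) = 0.001840 m·K/W
  R'_perlite = ln(0.0674/0.0481)/(2πk) = 0.3374/(2π·0.0596) = 0.9009 m·K/W
  R'_mineral wool = ln(0.0870/0.0674)/(2πk) = 0.2553/(2π·0.0330) = 1.231 m·K/W
ΣR = 0.001840 + 0.9009 + 1.231 = 2.134 m·K/W
Q' = ΔT/ΣR = (149 °C − 29.3 °C)/2.134 = 56.1 W/m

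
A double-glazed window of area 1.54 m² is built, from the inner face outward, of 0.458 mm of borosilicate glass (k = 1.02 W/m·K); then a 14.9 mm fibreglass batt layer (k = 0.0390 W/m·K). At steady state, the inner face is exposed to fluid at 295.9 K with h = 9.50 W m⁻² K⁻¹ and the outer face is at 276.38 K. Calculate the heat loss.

Treat each layer as a resistance in series:
  R_conv,in = 1/(hA) = 1/(9.50·1.54) = 0.06835 K/W
  R_borosilicate glass = L/(kA) = 4.58×10^-4/(1.02·1.54) = 2.916×10^-4 K/W
  R_fibreglass batt = L/(kA) = 0.0149/(0.0390·1.54) = 0.2481 K/W
ΣR = 0.06835 + 2.916×10^-4 + 0.2481 = 0.3167 K/W
Q = ΔT/ΣR = (295.9 K − 276.38 K)/0.3167 = 61.6 W

Q = 61.6 W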